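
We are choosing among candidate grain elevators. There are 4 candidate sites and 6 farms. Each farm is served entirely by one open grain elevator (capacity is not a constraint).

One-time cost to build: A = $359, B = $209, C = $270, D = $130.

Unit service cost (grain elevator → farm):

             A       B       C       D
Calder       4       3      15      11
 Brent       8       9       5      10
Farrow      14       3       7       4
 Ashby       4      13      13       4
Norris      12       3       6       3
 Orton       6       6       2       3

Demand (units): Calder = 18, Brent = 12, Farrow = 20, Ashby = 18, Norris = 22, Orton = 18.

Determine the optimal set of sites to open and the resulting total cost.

Open D only; minimum total cost 720.

For any fixed open set, each farm goes to its cheapest open site; total = fixed + service.
{D}: Calder→D 11·18=198, Brent→D 10·12=120, Farrow→D 4·20=80, Ashby→D 4·18=72, Norris→D 3·22=66, Orton→D 3·18=54. Service 590; fixed 130; total 720.
{B, D}: service 414 + fixed 339 = 753
{B}: Calder→B 3·18=54, Brent→B 9·12=108, Farrow→B 3·20=60, Ashby→B 13·18=234, Norris→B 3·22=66, Orton→B 6·18=108. Service 630; fixed 209; total 839.
{A, B, C, D}: service 348 + fixed 968 = 1316
(All 15 nonempty subsets were checked; D only is lowest.)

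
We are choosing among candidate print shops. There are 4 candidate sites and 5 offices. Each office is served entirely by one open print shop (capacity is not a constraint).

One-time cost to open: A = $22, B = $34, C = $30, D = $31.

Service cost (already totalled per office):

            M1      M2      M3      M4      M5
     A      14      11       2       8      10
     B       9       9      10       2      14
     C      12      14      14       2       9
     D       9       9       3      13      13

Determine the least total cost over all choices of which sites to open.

Minimum total cost: 67

For any fixed open set, each office goes to its cheapest open site; total = fixed + service.
{A}: M1→A 14, M2→A 11, M3→A 2, M4→A 8, M5→A 10. Service 45; fixed 22; total 67.
{B}: M1→B 9, M2→B 9, M3→B 10, M4→B 2, M5→B 14. Service 44; fixed 34; total 78.
{D}: M1→D 9, M2→D 9, M3→D 3, M4→D 13, M5→D 13. Service 47; fixed 31; total 78.
{A, B, C, D}: M1→B 9, M2→B 9, M3→A 2, M4→B 2, M5→C 9. Service 31; fixed 117; total 148.
No other subset beats 67.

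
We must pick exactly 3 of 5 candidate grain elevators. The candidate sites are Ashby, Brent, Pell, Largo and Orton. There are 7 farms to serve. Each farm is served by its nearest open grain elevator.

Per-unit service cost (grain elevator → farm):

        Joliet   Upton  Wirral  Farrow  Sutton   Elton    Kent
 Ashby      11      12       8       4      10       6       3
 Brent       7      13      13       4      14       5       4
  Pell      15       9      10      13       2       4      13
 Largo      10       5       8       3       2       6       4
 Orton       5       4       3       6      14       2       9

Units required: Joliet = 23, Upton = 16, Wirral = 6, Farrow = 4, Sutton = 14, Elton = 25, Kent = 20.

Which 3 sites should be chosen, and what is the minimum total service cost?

With exactly 3 open, each farm uses its cheapest among the chosen.
{Ashby, Largo, Orton}: Joliet→Orton 5·23=115, Upton→Orton 4·16=64, Wirral→Orton 3·6=18, Farrow→Largo 3·4=12, Sutton→Largo 2·14=28, Elton→Orton 2·25=50, Kent→Ashby 3·20=60. Service cost 347.
{Ashby, Pell, Orton}: service cost 351
{Brent, Largo, Orton}: service cost 367
Among all 10 size-3 choices, {Ashby, Largo, Orton} is lowest.

Choose Ashby, Largo and Orton; total service cost 347.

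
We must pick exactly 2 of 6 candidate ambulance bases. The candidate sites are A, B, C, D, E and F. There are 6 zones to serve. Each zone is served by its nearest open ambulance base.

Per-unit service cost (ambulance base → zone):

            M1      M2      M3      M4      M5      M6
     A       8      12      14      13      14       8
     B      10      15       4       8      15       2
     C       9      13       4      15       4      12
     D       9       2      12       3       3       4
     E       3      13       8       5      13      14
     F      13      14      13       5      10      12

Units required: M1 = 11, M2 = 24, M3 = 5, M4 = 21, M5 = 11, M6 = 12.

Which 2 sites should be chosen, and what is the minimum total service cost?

Choose D and E; total service cost 265.

With exactly 2 open, each zone uses its cheapest among the chosen.
{D, E}: M1→E 3·11=33, M2→D 2·24=48, M3→E 8·5=40, M4→D 3·21=63, M5→D 3·11=33, M6→D 4·12=48. Service cost 265.
{B, D}: service cost 287
{C, D}: service cost 311
Among all 15 size-2 choices, {D, E} is lowest.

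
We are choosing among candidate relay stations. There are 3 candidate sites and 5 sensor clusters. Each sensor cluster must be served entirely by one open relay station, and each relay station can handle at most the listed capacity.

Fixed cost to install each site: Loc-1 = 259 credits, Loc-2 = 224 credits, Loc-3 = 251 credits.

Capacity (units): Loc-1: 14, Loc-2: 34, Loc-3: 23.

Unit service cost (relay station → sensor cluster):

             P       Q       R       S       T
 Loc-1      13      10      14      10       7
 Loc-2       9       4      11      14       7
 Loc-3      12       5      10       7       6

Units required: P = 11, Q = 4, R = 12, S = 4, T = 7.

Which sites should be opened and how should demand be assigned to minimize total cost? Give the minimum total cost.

Open {Loc-2, Loc-3}: P→Loc-2 9·11=99, Q→Loc-2 4·4=16, R→Loc-3 10·12=120, S→Loc-3 7·4=28, T→Loc-3 6·7=42.
Loads: Loc-2 carries 15/34, Loc-3 carries 23/23. Service 305; fixed 475; total 780.
Next best feasible plan costs 787.

Minimum total cost: 780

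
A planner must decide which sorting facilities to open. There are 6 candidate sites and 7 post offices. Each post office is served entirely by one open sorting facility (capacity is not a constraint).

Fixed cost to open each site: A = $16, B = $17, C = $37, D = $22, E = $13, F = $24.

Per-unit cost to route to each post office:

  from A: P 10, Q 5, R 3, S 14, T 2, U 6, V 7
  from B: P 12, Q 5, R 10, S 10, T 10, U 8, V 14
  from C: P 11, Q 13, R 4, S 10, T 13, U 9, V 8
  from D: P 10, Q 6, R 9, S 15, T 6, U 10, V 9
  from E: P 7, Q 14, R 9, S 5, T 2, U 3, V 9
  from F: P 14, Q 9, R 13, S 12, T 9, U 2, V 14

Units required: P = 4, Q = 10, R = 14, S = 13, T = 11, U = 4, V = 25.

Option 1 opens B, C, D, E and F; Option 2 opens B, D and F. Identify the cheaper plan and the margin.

Option 1: {B, C, D, E, F}: P→E 7·4=28, Q→B 5·10=50, R→C 4·14=56, S→E 5·13=65, T→E 2·11=22, U→F 2·4=8, V→C 8·25=200. Service 429; fixed 113; total 542.
Option 2: {B, D, F}: P→D 10·4=40, Q→B 5·10=50, R→D 9·14=126, S→B 10·13=130, T→D 6·11=66, U→F 2·4=8, V→D 9·25=225. Service 645; fixed 63; total 708.
Difference: |542 − 708| = 166.

Option 1 is cheaper by 166.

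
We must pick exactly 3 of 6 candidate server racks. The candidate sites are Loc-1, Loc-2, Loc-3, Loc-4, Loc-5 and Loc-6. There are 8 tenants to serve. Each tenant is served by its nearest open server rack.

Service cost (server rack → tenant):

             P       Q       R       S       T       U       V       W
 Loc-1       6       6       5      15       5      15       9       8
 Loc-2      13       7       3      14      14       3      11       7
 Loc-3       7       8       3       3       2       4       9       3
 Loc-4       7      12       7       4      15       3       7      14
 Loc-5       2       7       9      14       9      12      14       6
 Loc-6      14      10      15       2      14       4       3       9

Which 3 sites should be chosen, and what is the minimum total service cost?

With exactly 3 open, each tenant uses its cheapest among the chosen.
{Loc-3, Loc-5, Loc-6}: P→Loc-5 2, Q→Loc-5 7, R→Loc-3 3, S→Loc-6 2, T→Loc-3 2, U→Loc-3 4, V→Loc-6 3, W→Loc-3 3. Service cost 26.
{Loc-1, Loc-3, Loc-6}: service cost 29
{Loc-2, Loc-3, Loc-6}: service cost 30
Among all 20 size-3 choices, {Loc-3, Loc-5, Loc-6} is lowest.

Choose Loc-3, Loc-5 and Loc-6; total service cost 26.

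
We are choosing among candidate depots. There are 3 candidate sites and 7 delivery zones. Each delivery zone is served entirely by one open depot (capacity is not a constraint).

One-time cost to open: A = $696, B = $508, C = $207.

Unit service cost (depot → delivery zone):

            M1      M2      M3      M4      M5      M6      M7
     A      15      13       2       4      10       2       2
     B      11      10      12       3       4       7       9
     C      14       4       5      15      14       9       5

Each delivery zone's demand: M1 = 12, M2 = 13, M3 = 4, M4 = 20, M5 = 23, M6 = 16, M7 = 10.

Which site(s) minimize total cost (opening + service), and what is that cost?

Open B only; minimum total cost 1172.

For any fixed open set, each delivery zone goes to its cheapest open site; total = fixed + service.
{B}: M1→B 11·12=132, M2→B 10·13=130, M3→B 12·4=48, M4→B 3·20=60, M5→B 4·23=92, M6→B 7·16=112, M7→B 9·10=90. Service 664; fixed 508; total 1172.
{B, C}: M1→B 11·12=132, M2→C 4·13=52, M3→C 5·4=20, M4→B 3·20=60, M5→B 4·23=92, M6→B 7·16=112, M7→C 5·10=50. Service 518; fixed 715; total 1233.
{C}: M1→C 14·12=168, M2→C 4·13=52, M3→C 5·4=20, M4→C 15·20=300, M5→C 14·23=322, M6→C 9·16=144, M7→C 5·10=50. Service 1056; fixed 207; total 1263.
{A, B, C}: M1→B 11·12=132, M2→C 4·13=52, M3→A 2·4=8, M4→B 3·20=60, M5→B 4·23=92, M6→A 2·16=32, M7→A 2·10=20. Service 396; fixed 1411; total 1807.
(All 7 nonempty subsets were checked; B only is lowest.)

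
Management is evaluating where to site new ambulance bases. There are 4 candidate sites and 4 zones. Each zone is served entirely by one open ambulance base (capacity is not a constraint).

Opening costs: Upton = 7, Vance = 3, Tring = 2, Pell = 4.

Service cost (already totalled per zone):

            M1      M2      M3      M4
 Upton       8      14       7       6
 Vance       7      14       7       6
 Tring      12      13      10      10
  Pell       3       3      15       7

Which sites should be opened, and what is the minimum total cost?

Open Vance and Pell; minimum total cost 26.

For any fixed open set, each zone goes to its cheapest open site; total = fixed + service.
{Vance, Pell}: M1→Pell 3, M2→Pell 3, M3→Vance 7, M4→Vance 6. Service 19; fixed 7; total 26.
{Vance, Tring, Pell}: service 19 + fixed 9 = 28
{Tring, Pell}: M1→Pell 3, M2→Pell 3, M3→Tring 10, M4→Pell 7. Service 23; fixed 6; total 29.
{Upton, Vance, Tring, Pell}: service 19 + fixed 16 = 35
No other subset beats 26.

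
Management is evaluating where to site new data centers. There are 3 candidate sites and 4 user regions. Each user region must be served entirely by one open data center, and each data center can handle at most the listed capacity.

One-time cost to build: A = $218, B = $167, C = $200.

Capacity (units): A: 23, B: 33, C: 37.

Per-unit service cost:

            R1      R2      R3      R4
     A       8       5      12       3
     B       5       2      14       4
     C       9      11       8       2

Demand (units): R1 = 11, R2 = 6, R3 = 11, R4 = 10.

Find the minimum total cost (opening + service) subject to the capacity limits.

Minimum total cost: 542

Open {B, C}: R1→B 5·11=55, R2→B 2·6=12, R3→C 8·11=88, R4→C 2·10=20.
Loads: B carries 17/33, C carries 21/37. Service 175; fixed 367; total 542.
Next best feasible plan costs 562.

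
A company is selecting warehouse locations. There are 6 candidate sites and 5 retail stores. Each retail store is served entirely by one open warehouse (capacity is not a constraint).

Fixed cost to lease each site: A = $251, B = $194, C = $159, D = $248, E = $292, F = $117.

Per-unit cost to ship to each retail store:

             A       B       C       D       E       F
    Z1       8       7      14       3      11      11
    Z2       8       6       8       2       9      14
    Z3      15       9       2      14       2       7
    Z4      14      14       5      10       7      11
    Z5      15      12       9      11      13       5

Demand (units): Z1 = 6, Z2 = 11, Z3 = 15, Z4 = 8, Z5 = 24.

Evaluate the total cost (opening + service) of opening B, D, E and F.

Total cost: 1097

Each retail store is assigned to its cheapest site among the open ones.
{B, D, E, F}: Z1→D 3·6=18, Z2→D 2·11=22, Z3→E 2·15=30, Z4→E 7·8=56, Z5→F 5·24=120. Service 246; fixed 851; total 1097.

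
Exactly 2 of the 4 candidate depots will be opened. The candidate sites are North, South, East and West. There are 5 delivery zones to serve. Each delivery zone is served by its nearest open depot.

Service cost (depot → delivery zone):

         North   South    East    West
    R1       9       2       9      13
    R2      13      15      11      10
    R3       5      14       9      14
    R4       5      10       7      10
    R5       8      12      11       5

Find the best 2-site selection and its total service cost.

Choose North and South; total service cost 33.

With exactly 2 open, each delivery zone uses its cheapest among the chosen.
{North, South}: R1→South 2, R2→North 13, R3→North 5, R4→North 5, R5→North 8. Service cost 33.
{North, West}: service cost 34
{North, East}: service cost 38
Among all 6 size-2 choices, {North, South} is lowest.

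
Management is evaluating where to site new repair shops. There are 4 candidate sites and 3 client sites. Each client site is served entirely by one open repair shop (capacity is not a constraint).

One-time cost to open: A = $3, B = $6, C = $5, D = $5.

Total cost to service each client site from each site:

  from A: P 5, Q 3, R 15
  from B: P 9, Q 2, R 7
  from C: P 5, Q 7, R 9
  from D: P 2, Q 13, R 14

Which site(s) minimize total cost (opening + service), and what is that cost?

Open B and D; minimum total cost 22.

For any fixed open set, each client site goes to its cheapest open site; total = fixed + service.
{B, D}: P→D 2, Q→B 2, R→B 7. Service 11; fixed 11; total 22.
{A, B}: P→A 5, Q→B 2, R→B 7. Service 14; fixed 9; total 23.
{B}: service 18 + fixed 6 = 24
{A, B, C, D}: P→D 2, Q→B 2, R→B 7. Service 11; fixed 19; total 30.
No other subset beats 22.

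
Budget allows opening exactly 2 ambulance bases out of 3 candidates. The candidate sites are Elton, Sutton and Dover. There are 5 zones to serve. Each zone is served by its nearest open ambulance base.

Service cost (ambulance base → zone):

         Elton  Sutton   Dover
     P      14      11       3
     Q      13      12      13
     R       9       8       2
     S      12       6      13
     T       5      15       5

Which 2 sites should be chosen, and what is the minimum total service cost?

With exactly 2 open, each zone uses its cheapest among the chosen.
{Sutton, Dover}: P→Dover 3, Q→Sutton 12, R→Dover 2, S→Sutton 6, T→Dover 5. Service cost 28.
{Elton, Dover}: service cost 35
{Elton, Sutton}: service cost 42
Among all 3 size-2 choices, {Sutton, Dover} is lowest.

Choose Sutton and Dover; total service cost 28.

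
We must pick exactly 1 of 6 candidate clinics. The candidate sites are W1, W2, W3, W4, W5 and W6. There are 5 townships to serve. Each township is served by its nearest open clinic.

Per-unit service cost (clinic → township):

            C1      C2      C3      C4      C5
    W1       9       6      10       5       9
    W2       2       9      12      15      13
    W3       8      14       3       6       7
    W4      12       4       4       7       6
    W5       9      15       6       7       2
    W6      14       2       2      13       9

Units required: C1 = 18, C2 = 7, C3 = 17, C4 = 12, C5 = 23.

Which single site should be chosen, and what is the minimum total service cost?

Choose W5 only; total service cost 499.

With exactly 1 open, each township uses its cheapest among the chosen.
{W5}: C1→W5 9·18=162, C2→W5 15·7=105, C3→W5 6·17=102, C4→W5 7·12=84, C5→W5 2·23=46. Service cost 499.
{W3}: service cost 526
{W4}: service cost 534
Among all 6 size-1 choices, {W5} is lowest.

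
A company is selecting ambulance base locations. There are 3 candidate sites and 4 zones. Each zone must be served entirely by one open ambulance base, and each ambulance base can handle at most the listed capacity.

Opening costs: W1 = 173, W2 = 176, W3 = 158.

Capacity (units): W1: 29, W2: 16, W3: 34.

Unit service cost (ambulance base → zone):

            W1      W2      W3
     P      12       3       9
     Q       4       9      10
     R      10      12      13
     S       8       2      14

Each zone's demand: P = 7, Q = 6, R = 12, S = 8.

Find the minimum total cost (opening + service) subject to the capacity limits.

Open {W1, W2}: P→W2 3·7=21, Q→W1 4·6=24, R→W1 10·12=120, S→W2 2·8=16.
Loads: W1 carries 18/29, W2 carries 15/16. Service 181; fixed 349; total 530.
Next best feasible plan costs 549.

Minimum total cost: 530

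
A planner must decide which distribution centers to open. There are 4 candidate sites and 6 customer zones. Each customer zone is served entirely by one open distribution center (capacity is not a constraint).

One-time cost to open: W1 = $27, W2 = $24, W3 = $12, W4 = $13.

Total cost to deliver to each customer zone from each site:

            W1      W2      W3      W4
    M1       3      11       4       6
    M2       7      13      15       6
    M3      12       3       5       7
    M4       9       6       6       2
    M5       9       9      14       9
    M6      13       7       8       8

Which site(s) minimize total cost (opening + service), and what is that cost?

For any fixed open set, each customer zone goes to its cheapest open site; total = fixed + service.
{W4}: M1→W4 6, M2→W4 6, M3→W4 7, M4→W4 2, M5→W4 9, M6→W4 8. Service 38; fixed 13; total 51.
{W3, W4}: service 34 + fixed 25 = 59
{W3}: service 52 + fixed 12 = 64
{W1, W2, W3, W4}: service 30 + fixed 76 = 106
(All 15 nonempty subsets were checked; W4 only is lowest.)

Open W4 only; minimum total cost 51.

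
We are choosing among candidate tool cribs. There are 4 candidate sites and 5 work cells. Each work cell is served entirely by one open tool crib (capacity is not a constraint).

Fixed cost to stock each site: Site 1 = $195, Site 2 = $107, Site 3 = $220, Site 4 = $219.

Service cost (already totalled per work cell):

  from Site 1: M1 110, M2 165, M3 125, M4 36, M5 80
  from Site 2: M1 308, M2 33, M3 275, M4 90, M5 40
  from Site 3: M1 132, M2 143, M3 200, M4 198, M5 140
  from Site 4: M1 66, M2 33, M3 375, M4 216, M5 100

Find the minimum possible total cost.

For any fixed open set, each work cell goes to its cheapest open site; total = fixed + service.
{Site 1, Site 2}: M1→Site 1 110, M2→Site 2 33, M3→Site 1 125, M4→Site 1 36, M5→Site 2 40. Service 344; fixed 302; total 646.
{Site 1}: service 516 + fixed 195 = 711
{Site 1, Site 4}: service 340 + fixed 414 = 754
{Site 1, Site 2, Site 3, Site 4}: service 300 + fixed 741 = 1041
No other subset beats 646.

Minimum total cost: 646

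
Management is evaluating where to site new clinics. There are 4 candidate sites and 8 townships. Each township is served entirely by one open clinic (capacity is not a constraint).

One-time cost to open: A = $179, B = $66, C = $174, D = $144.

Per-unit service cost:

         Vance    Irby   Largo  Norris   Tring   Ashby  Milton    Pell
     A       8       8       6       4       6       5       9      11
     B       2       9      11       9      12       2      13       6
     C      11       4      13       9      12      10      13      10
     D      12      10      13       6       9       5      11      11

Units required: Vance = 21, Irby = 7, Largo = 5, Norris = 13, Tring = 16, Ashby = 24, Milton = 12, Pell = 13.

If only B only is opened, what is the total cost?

Total cost: 817

Each township is assigned to its cheapest site among the open ones.
{B}: Vance→B 2·21=42, Irby→B 9·7=63, Largo→B 11·5=55, Norris→B 9·13=117, Tring→B 12·16=192, Ashby→B 2·24=48, Milton→B 13·12=156, Pell→B 6·13=78. Service 751; fixed 66; total 817.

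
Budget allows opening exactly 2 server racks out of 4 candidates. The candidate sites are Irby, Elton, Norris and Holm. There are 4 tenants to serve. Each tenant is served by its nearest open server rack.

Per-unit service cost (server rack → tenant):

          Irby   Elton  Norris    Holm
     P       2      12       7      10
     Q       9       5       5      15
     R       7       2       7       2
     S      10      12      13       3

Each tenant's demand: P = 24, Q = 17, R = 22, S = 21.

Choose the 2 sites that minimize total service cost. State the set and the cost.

Choose Irby and Holm; total service cost 308.

With exactly 2 open, each tenant uses its cheapest among the chosen.
{Irby, Holm}: P→Irby 2·24=48, Q→Irby 9·17=153, R→Holm 2·22=44, S→Holm 3·21=63. Service cost 308.
{Norris, Holm}: service cost 360
{Irby, Elton}: service cost 387
Among all 6 size-2 choices, {Irby, Holm} is lowest.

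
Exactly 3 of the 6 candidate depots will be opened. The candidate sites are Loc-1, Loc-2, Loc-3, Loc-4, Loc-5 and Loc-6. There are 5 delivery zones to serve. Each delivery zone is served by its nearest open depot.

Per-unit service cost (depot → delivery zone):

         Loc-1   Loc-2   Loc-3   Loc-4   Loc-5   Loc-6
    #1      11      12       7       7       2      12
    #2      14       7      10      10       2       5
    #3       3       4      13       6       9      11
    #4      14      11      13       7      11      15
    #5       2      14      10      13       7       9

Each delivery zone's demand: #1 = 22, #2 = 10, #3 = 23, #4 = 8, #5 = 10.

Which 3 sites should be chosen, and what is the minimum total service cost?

With exactly 3 open, each delivery zone uses its cheapest among the chosen.
{Loc-1, Loc-4, Loc-5}: #1→Loc-5 2·22=44, #2→Loc-5 2·10=20, #3→Loc-1 3·23=69, #4→Loc-4 7·8=56, #5→Loc-1 2·10=20. Service cost 209.
{Loc-1, Loc-2, Loc-5}: service cost 241
{Loc-1, Loc-3, Loc-5}: service cost 241
Among all 20 size-3 choices, {Loc-1, Loc-4, Loc-5} is lowest.

Choose Loc-1, Loc-4 and Loc-5; total service cost 209.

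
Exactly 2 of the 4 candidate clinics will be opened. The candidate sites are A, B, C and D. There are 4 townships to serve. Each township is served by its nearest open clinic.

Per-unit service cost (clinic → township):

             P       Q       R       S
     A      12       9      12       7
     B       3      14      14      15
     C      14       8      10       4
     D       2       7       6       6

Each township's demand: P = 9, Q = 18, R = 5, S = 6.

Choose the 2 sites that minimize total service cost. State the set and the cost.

Choose C and D; total service cost 198.

With exactly 2 open, each township uses its cheapest among the chosen.
{C, D}: P→D 2·9=18, Q→D 7·18=126, R→D 6·5=30, S→C 4·6=24. Service cost 198.
{A, D}: service cost 210
{B, D}: service cost 210
Among all 6 size-2 choices, {C, D} is lowest.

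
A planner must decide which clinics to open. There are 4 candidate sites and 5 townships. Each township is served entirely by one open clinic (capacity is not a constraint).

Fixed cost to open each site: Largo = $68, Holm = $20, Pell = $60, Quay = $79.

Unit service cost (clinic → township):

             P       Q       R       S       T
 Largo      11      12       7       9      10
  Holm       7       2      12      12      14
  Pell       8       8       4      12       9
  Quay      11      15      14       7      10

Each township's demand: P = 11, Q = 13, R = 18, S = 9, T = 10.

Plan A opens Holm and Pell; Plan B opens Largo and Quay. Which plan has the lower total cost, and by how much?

Plan A is cheaper by 260.

Plan A: {Holm, Pell}: P→Holm 7·11=77, Q→Holm 2·13=26, R→Pell 4·18=72, S→Holm 12·9=108, T→Pell 9·10=90. Service 373; fixed 80; total 453.
Plan B: {Largo, Quay}: P→Largo 11·11=121, Q→Largo 12·13=156, R→Largo 7·18=126, S→Quay 7·9=63, T→Largo 10·10=100. Service 566; fixed 147; total 713.
Difference: |453 − 713| = 260.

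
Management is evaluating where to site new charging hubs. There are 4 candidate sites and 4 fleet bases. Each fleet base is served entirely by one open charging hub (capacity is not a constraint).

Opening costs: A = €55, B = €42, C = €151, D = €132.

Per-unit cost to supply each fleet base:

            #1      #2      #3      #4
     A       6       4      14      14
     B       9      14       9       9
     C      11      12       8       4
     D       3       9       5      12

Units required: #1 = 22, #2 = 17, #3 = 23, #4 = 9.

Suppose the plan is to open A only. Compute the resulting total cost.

Each fleet base is assigned to its cheapest site among the open ones.
{A}: #1→A 6·22=132, #2→A 4·17=68, #3→A 14·23=322, #4→A 14·9=126. Service 648; fixed 55; total 703.

Total cost: 703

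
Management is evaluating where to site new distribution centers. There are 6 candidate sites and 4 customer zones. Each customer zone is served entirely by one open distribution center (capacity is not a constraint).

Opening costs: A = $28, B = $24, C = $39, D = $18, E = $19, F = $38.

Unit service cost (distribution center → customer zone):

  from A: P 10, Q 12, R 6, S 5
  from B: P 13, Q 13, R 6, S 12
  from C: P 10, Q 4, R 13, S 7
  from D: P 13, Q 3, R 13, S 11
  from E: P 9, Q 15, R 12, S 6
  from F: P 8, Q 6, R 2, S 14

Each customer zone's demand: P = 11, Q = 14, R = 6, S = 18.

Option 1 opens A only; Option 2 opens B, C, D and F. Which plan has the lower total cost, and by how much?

Option 2 is cheaper by 45.

Option 1: {A}: P→A 10·11=110, Q→A 12·14=168, R→A 6·6=36, S→A 5·18=90. Service 404; fixed 28; total 432.
Option 2: {B, C, D, F}: P→F 8·11=88, Q→D 3·14=42, R→F 2·6=12, S→C 7·18=126. Service 268; fixed 119; total 387.
Difference: |432 − 387| = 45.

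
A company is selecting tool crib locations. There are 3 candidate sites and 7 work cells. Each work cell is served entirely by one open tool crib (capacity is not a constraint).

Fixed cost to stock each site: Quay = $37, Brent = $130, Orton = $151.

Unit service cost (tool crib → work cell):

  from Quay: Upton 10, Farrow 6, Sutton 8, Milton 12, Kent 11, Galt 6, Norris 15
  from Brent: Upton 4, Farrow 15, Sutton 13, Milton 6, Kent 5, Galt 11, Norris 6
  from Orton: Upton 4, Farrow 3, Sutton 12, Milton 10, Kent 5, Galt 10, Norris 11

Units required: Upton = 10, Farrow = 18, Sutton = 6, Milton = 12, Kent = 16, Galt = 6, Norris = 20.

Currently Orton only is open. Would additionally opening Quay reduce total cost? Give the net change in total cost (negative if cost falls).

Yes — net change −11 (cost falls by 11).

Current service cost with {Orton}: 646.
Adding Quay: each work cell re-picks its cheapest; new service cost 598, saving 48.
Extra fixed cost: 37. Net change = 37 − 48 = -11.
(Totals: 797 → 786.)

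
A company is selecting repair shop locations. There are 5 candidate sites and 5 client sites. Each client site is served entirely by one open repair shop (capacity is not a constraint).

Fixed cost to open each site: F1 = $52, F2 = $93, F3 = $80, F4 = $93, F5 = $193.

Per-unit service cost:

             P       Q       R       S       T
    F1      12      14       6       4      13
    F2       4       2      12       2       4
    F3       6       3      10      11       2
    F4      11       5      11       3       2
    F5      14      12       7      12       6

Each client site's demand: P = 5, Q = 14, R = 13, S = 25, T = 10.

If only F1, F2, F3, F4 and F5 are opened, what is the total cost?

Each client site is assigned to its cheapest site among the open ones.
{F1, F2, F3, F4, F5}: P→F2 4·5=20, Q→F2 2·14=28, R→F1 6·13=78, S→F2 2·25=50, T→F3 2·10=20. Service 196; fixed 511; total 707.

Total cost: 707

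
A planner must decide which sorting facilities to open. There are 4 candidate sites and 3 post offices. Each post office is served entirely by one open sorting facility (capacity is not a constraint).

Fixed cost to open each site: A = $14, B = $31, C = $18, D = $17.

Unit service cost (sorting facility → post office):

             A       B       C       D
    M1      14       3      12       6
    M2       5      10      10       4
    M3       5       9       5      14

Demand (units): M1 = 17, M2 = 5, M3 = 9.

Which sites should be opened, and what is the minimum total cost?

For any fixed open set, each post office goes to its cheapest open site; total = fixed + service.
{A, B}: M1→B 3·17=51, M2→A 5·5=25, M3→A 5·9=45. Service 121; fixed 45; total 166.
{A, B, D}: M1→B 3·17=51, M2→D 4·5=20, M3→A 5·9=45. Service 116; fixed 62; total 178.
{B, C, D}: service 116 + fixed 66 = 182
{A, B, C, D}: service 116 + fixed 80 = 196
No other subset beats 166.

Open A and B; minimum total cost 166.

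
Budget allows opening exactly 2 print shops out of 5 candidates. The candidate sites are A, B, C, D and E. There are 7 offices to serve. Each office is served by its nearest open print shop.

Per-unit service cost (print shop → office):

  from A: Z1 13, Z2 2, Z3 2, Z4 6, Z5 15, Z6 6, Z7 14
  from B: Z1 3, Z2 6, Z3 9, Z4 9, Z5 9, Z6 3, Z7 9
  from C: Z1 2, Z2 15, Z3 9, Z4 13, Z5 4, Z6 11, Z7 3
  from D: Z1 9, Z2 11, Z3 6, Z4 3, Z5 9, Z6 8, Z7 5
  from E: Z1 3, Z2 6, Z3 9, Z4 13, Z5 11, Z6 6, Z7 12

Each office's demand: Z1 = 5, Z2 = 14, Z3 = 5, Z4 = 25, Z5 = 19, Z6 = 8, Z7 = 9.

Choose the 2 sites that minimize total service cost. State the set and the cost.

Choose A and C; total service cost 349.

With exactly 2 open, each office uses its cheapest among the chosen.
{A, C}: Z1→C 2·5=10, Z2→A 2·14=28, Z3→A 2·5=10, Z4→A 6·25=150, Z5→C 4·19=76, Z6→A 6·8=48, Z7→C 3·9=27. Service cost 349.
{A, D}: service cost 422
{C, D}: service cost 436
Among all 10 size-2 choices, {A, C} is lowest.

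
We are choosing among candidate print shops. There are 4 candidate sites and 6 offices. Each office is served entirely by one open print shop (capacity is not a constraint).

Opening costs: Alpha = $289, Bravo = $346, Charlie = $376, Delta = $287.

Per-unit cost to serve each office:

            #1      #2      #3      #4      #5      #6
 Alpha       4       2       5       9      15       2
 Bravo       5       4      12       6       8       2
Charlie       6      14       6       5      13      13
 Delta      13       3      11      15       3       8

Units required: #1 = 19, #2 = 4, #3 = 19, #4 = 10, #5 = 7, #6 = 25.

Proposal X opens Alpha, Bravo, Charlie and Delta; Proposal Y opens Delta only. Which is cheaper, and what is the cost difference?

Proposal X: {Alpha, Bravo, Charlie, Delta}: #1→Alpha 4·19=76, #2→Alpha 2·4=8, #3→Alpha 5·19=95, #4→Charlie 5·10=50, #5→Delta 3·7=21, #6→Alpha 2·25=50. Service 300; fixed 1298; total 1598.
Proposal Y: {Delta}: #1→Delta 13·19=247, #2→Delta 3·4=12, #3→Delta 11·19=209, #4→Delta 15·10=150, #5→Delta 3·7=21, #6→Delta 8·25=200. Service 839; fixed 287; total 1126.
Difference: |1598 − 1126| = 472.

Proposal Y is cheaper by 472.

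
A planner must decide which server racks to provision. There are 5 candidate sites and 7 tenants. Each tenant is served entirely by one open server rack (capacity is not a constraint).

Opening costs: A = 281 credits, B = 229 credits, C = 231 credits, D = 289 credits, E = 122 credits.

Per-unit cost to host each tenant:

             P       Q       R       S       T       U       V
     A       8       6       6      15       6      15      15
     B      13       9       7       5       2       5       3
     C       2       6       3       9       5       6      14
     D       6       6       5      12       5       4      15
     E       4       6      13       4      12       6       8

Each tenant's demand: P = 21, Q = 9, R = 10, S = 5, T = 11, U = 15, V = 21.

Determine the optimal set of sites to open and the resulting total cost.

Open B and E; minimum total cost 739.

For any fixed open set, each tenant goes to its cheapest open site; total = fixed + service.
{B, E}: P→E 4·21=84, Q→E 6·9=54, R→B 7·10=70, S→E 4·5=20, T→B 2·11=22, U→B 5·15=75, V→B 3·21=63. Service 388; fixed 351; total 739.
{B, C}: service 311 + fixed 460 = 771
{E}: P→E 4·21=84, Q→E 6·9=54, R→E 13·10=130, S→E 4·5=20, T→E 12·11=132, U→E 6·15=90, V→E 8·21=168. Service 678; fixed 122; total 800.
{A, B, C, D, E}: service 291 + fixed 1152 = 1443
No other subset beats 739.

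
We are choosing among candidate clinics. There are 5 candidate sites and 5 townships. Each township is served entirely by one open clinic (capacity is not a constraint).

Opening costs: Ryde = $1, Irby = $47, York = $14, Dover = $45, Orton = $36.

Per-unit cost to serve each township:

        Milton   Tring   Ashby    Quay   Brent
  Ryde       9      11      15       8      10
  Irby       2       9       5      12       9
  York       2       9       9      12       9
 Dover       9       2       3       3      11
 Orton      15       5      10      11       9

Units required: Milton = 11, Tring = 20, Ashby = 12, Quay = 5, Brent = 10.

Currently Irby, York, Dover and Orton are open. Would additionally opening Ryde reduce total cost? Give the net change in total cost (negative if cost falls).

Current service cost with {Irby, York, Dover, Orton}: 203.
Adding Ryde: each township re-picks its cheapest; new service cost 203, saving 0.
Extra fixed cost: 1. Net change = 1 − 0 = 1.
(Totals: 345 → 346.)

No — net change +1 (cost rises by 1).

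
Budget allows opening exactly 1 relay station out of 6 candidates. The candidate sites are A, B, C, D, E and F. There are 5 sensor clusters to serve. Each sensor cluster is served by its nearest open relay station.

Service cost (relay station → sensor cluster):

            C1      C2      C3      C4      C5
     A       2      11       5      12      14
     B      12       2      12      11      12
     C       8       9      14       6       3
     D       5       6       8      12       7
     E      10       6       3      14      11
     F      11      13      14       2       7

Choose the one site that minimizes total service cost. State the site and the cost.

Choose D only; total service cost 38.

With exactly 1 open, each sensor cluster uses its cheapest among the chosen.
{D}: C1→D 5, C2→D 6, C3→D 8, C4→D 12, C5→D 7. Service cost 38.
{C}: service cost 40
{A}: service cost 44
Among all 6 size-1 choices, {D} is lowest.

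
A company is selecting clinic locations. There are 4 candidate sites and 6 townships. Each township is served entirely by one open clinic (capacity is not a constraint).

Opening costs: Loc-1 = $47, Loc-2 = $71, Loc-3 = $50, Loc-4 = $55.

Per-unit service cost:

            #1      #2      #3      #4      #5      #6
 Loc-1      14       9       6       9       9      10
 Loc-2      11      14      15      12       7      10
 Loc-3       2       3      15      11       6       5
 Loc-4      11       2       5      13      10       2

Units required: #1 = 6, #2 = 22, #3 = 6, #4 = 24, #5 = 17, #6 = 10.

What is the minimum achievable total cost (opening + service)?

For any fixed open set, each township goes to its cheapest open site; total = fixed + service.
{Loc-1, Loc-3, Loc-4}: #1→Loc-3 2·6=12, #2→Loc-4 2·22=44, #3→Loc-4 5·6=30, #4→Loc-1 9·24=216, #5→Loc-3 6·17=102, #6→Loc-4 2·10=20. Service 424; fixed 152; total 576.
{Loc-3, Loc-4}: #1→Loc-3 2·6=12, #2→Loc-4 2·22=44, #3→Loc-4 5·6=30, #4→Loc-3 11·24=264, #5→Loc-3 6·17=102, #6→Loc-4 2·10=20. Service 472; fixed 105; total 577.
{Loc-1, Loc-3}: service 482 + fixed 97 = 579
{Loc-1, Loc-2, Loc-3, Loc-4}: #1→Loc-3 2·6=12, #2→Loc-4 2·22=44, #3→Loc-4 5·6=30, #4→Loc-1 9·24=216, #5→Loc-3 6·17=102, #6→Loc-4 2·10=20. Service 424; fixed 223; total 647.
No other subset beats 576.

Minimum total cost: 576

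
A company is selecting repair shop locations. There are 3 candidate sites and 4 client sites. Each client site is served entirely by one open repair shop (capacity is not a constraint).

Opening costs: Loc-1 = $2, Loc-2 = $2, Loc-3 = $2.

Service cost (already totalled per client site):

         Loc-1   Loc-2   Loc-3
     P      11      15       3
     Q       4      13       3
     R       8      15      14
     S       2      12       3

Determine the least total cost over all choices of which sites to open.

For any fixed open set, each client site goes to its cheapest open site; total = fixed + service.
{Loc-1, Loc-3}: P→Loc-3 3, Q→Loc-3 3, R→Loc-1 8, S→Loc-1 2. Service 16; fixed 4; total 20.
{Loc-1, Loc-2, Loc-3}: P→Loc-3 3, Q→Loc-3 3, R→Loc-1 8, S→Loc-1 2. Service 16; fixed 6; total 22.
{Loc-3}: P→Loc-3 3, Q→Loc-3 3, R→Loc-3 14, S→Loc-3 3. Service 23; fixed 2; total 25.
{Loc-1}: service 25 + fixed 2 = 27
(All 7 nonempty subsets were checked; Loc-1 and Loc-3 is lowest.)

Minimum total cost: 20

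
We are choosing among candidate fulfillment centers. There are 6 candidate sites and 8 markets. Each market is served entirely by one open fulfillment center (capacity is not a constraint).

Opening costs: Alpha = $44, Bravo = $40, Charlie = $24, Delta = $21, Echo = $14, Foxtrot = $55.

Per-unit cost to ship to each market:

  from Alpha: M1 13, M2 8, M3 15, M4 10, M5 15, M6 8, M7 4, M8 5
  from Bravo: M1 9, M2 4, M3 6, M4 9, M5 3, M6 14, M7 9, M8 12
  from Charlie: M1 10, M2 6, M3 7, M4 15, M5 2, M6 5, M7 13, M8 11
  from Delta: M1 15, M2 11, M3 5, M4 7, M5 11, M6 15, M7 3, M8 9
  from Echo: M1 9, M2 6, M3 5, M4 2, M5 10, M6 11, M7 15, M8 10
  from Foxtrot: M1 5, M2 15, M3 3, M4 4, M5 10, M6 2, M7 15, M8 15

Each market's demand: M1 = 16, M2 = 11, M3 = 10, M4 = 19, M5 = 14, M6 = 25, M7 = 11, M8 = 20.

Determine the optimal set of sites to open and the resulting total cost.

For any fixed open set, each market goes to its cheapest open site; total = fixed + service.
{Alpha, Charlie, Echo, Foxtrot}: M1→Foxtrot 5·16=80, M2→Charlie 6·11=66, M3→Foxtrot 3·10=30, M4→Echo 2·19=38, M5→Charlie 2·14=28, M6→Foxtrot 2·25=50, M7→Alpha 4·11=44, M8→Alpha 5·20=100. Service 436; fixed 137; total 573.
{Alpha, Bravo, Echo, Foxtrot}: service 428 + fixed 153 = 581
{Alpha, Charlie, Delta, Echo, Foxtrot}: service 425 + fixed 158 = 583
{Alpha, Bravo, Charlie, Delta, Echo, Foxtrot}: service 403 + fixed 198 = 601
No other subset beats 573.

Open Alpha, Charlie, Echo and Foxtrot; minimum total cost 573.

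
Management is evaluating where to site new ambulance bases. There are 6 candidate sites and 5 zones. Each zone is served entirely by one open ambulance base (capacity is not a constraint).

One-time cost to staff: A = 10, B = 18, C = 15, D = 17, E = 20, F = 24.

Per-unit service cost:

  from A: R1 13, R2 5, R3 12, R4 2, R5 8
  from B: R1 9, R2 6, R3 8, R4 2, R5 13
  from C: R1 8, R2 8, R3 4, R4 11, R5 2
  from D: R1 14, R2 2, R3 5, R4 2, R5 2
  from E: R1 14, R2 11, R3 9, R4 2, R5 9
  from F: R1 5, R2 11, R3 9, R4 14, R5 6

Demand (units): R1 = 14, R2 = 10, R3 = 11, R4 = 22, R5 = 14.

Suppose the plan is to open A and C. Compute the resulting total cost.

Total cost: 303

Each zone is assigned to its cheapest site among the open ones.
{A, C}: R1→C 8·14=112, R2→A 5·10=50, R3→C 4·11=44, R4→A 2·22=44, R5→C 2·14=28. Service 278; fixed 25; total 303.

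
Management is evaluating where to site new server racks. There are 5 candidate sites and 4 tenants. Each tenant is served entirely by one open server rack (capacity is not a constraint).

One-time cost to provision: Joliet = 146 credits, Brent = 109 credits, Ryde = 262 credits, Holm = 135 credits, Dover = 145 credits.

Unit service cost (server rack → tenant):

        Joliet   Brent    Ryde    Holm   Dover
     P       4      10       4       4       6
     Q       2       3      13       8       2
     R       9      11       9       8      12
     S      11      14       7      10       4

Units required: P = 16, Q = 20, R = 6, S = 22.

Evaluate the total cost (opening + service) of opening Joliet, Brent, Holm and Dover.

Each tenant is assigned to its cheapest site among the open ones.
{Joliet, Brent, Holm, Dover}: P→Joliet 4·16=64, Q→Joliet 2·20=40, R→Holm 8·6=48, S→Dover 4·22=88. Service 240; fixed 535; total 775.

Total cost: 775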